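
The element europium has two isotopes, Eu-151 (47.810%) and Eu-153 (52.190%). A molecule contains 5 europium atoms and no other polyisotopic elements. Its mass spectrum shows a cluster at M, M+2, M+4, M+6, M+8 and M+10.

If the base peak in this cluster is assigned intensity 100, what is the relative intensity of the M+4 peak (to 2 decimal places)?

(0.47810 + 0.52190)^5 gives M 0.0250, M+2 0.1363, M+4 0.2977, M+6 0.3249, M+8 0.1774, M+10 0.0387; the largest is M+6.
P(M+6) = C(5,3) × 0.47810^2 × 0.52190^3 = 10 × 0.22857961 × 0.14215492 = 0.324937 (base)
P(M+4) = C(5,2) × 0.47810^3 × 0.52190^2 = 10 × 0.10928391 × 0.27237961 = 0.297667
Relative intensity = 0.297667 / 0.324937 × 100 = 91.61

91.61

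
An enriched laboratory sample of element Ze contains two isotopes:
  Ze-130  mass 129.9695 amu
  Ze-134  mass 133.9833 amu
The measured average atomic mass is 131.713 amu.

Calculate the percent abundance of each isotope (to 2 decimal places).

Ze-130: 56.56%, Ze-134: 43.44%

Let x be the fractional abundance of Ze-130; then Ze-134 has abundance 1 − x.
129.9695·x + 133.9833·(1 − x) = 131.713
(129.9695 − 133.9833)·x = 131.713 − 133.9833
x = -2.2703 / -4.0138 = 0.56562 → 56.56% Ze-130, 43.44% Ze-134.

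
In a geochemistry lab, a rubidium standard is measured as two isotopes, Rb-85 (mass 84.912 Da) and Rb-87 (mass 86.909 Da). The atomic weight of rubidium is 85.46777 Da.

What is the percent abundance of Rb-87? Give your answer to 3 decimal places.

27.830%

Let x be the fractional abundance of Rb-85; then Rb-87 has abundance 1 − x.
84.912·x + 86.909·(1 − x) = 85.46777
(84.912 − 86.909)·x = 85.46777 − 86.909
x = -1.44123 / -1.997 = 0.72170 → 72.170% Rb-85, 27.830% Rb-87.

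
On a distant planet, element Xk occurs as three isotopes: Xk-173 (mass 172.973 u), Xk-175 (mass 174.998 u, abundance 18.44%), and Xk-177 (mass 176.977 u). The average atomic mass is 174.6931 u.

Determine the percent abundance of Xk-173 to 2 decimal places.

47.93%

Let x and y be the fractions of Xk-173 and Xk-177. Then x + y = 1 − 0.1844 = 0.8156 and 172.973x + 176.977y = 174.6931 − 0.1844×174.998 = 142.4234688.
Substituting: 172.973x + 176.977(0.8156 − x) = 142.4234688
(172.973 − 176.977)x = -1.9189724  ⇒  x = 0.47926, y = 0.33634
Xk-173: 47.93%, Xk-177: 33.63%.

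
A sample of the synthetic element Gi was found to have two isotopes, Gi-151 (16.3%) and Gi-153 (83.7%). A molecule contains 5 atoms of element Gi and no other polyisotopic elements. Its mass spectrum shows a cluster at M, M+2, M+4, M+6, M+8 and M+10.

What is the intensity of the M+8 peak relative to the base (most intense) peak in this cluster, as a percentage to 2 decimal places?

97.37%

Term probabilities: M 0.0001, M+2 0.0030, M+4 0.0303, M+6 0.1558, M+8 0.4000, M+10 0.4108. Base peak = M+10.
P(M+10) = C(5,5) × 0.163^0 × 0.837^5 = 1 × 1.0000 × 0.41079703 = 0.410797 (base)
P(M+8) = C(5,4) × 0.163^1 × 0.837^4 = 5 × 0.1630 × 0.49079692 = 0.399999
Relative intensity = 0.399999 / 0.410797 × 100 = 97.37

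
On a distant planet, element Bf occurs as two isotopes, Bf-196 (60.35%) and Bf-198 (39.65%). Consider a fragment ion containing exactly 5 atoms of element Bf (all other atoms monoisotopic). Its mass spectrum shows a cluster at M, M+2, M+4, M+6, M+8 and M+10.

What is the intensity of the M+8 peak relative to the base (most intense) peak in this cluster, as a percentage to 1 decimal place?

21.6%

Binomial terms of (0.6035 + 0.3965)^5: M 0.0801, M+2 0.2630, M+4 0.3456, M+6 0.2270, M+8 0.0746, M+10 0.0098 → M+4 is the base peak.
P(M+4) = C(5,2) × 0.6035^3 × 0.3965^2 = 10 × 0.21980209 × 0.15721225 = 0.345556 (base)
P(M+8) = C(5,4) × 0.6035^1 × 0.3965^4 = 5 × 0.6035 × 0.02471569 = 0.074580
Relative intensity = 0.074580 / 0.345556 × 100 = 21.6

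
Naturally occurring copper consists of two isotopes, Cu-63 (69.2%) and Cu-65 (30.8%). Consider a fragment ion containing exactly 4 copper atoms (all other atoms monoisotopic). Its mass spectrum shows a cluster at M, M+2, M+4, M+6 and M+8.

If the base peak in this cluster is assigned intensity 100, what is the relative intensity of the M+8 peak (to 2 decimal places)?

Term probabilities: M 0.2293, M+2 0.4083, M+4 0.2726, M+6 0.0809, M+8 0.0090. Base peak = M+2.
P(M+2) = C(4,1) × 0.692^3 × 0.308^1 = 4 × 0.33137389 × 0.3080 = 0.408253 (base)
P(M+8) = C(4,4) × 0.692^0 × 0.308^4 = 1 × 1.0000 × 0.00899918 = 0.008999
Relative intensity = 0.008999 / 0.408253 × 100 = 2.20

2.20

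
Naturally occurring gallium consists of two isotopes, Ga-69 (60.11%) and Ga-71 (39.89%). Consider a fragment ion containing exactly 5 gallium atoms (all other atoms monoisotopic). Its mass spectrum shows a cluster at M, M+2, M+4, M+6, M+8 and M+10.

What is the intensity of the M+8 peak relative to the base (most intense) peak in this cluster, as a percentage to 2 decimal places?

Term probabilities: M 0.0785, M+2 0.2604, M+4 0.3456, M+6 0.2293, M+8 0.0761, M+10 0.0101. Base peak = M+4.
P(M+4) = C(5,2) × 0.6011^3 × 0.3989^2 = 10 × 0.21719018 × 0.15912121 = 0.345596 (base)
P(M+8) = C(5,4) × 0.6011^1 × 0.3989^4 = 5 × 0.6011 × 0.02531956 = 0.076098
Relative intensity = 0.076098 / 0.345596 × 100 = 22.02

22.02%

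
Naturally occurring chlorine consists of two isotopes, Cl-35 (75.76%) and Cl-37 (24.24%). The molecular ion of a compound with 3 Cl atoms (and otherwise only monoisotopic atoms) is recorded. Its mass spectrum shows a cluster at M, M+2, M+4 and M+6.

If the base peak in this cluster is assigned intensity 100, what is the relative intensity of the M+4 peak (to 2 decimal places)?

Term probabilities: M 0.4348, M+2 0.4174, M+4 0.1335, M+6 0.0142. Base peak = M.
P(M) = C(3,0) × 0.7576^3 × 0.2424^0 = 1 × 0.4348304 × 1.0000 = 0.434830 (base)
P(M+4) = C(3,2) × 0.7576^1 × 0.2424^2 = 3 × 0.7576 × 0.05875776 = 0.133545
Relative intensity = 0.133545 / 0.434830 × 100 = 30.71

30.71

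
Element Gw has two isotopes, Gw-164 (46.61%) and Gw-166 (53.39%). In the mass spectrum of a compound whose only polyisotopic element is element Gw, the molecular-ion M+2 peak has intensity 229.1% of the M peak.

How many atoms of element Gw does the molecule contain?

2

For n independent Gw atoms, I(M+2)/I(M) = n · (abundance Gw-166) / (abundance Gw-164) = n · 0.5339/0.4661.
n = 2.291 × 0.4661/0.5339 = 2.00 ≈ 2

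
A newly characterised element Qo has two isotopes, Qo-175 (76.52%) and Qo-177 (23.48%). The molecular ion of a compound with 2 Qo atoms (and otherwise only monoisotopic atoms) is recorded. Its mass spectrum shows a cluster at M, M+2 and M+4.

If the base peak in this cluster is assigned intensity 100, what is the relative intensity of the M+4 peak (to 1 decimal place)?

Term probabilities: M 0.5855, M+2 0.3593, M+4 0.0551. Base peak = M.
P(M) = C(2,0) × 0.7652^2 × 0.2348^0 = 1 × 0.58553104 × 1.0000 = 0.585531 (base)
P(M+4) = C(2,2) × 0.7652^0 × 0.2348^2 = 1 × 1.0000 × 0.05513104 = 0.055131
Relative intensity = 0.055131 / 0.585531 × 100 = 9.4

9.4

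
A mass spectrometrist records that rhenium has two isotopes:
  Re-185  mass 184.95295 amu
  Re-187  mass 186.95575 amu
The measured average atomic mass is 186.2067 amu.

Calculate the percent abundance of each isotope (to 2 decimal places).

Re-185: 37.40%, Re-187: 62.60%

Let x be the fractional abundance of Re-185; then Re-187 has abundance 1 − x.
184.95295·x + 186.95575·(1 − x) = 186.2067
(184.95295 − 186.95575)·x = 186.2067 − 186.95575
x = -0.74905 / -2.00280 = 0.37400 → 37.40% Re-185, 62.60% Re-187.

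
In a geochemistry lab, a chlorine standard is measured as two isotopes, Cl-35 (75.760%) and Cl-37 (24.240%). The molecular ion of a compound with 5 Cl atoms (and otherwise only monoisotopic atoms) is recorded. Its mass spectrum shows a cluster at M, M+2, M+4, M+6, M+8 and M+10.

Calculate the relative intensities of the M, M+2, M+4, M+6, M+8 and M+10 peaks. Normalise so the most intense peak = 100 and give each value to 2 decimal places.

The 5 Cl atoms are independent, so intensities follow the terms of (0.75760 + 0.24240)^5.
P(M) = 0.75760^5 = 0.249574
P(M+2) = 5 × 0.75760^4 × 0.24240^1 = 0.399266
P(M+4) = 10 × 0.75760^3 × 0.24240^2 = 0.255497
P(M+6) = 10 × 0.75760^2 × 0.24240^3 = 0.081748
P(M+8) = 5 × 0.75760^1 × 0.24240^4 = 0.013078
P(M+10) = 0.24240^5 = 0.000837
The M+2 peak is largest (0.399266); scaling to 100 gives 62.51 : 100.00 : 63.99 : 20.47 : 3.28 : 0.21.

62.51 : 100.00 : 63.99 : 20.47 : 3.28 : 0.21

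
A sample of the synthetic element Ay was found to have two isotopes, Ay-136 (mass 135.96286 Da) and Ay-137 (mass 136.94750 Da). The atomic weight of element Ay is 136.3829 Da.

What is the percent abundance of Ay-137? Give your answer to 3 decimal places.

Let x be the fractional abundance of Ay-136; then Ay-137 has abundance 1 − x.
135.96286·x + 136.94750·(1 − x) = 136.3829
(135.96286 − 136.94750)·x = 136.3829 − 136.94750
x = -0.56460 / -0.98464 = 0.57341 → 57.341% Ay-136, 42.659% Ay-137.

42.659%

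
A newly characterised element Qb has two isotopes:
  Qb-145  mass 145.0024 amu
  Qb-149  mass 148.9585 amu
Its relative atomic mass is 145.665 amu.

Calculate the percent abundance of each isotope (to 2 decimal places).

Writing the weighted mean with unknown fraction x of Qb-145:
145.0024·x + 148.9585·(1 − x) = 145.665
(145.0024 − 148.9585)·x = 145.665 − 148.9585
x = -3.2935 / -3.9561 = 0.83251 → 83.25% Qb-145, 16.75% Qb-149.

Qb-145: 83.25%, Qb-149: 16.75%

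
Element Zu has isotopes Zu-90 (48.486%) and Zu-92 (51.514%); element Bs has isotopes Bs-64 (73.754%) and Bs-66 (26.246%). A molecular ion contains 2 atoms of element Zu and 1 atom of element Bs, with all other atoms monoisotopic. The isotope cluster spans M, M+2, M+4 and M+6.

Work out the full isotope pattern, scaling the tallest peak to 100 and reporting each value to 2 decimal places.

40.31 : 100.00 : 75.98 : 16.19

Element Zu pattern (n=2): 0.23508922 : 0.49954156 : 0.26536922
Element Bs pattern (n=1): 0.73754 : 0.26246
Convolve the two distributions (both contribute in 2-u steps):
  M: 0.23508922×0.73754 = 0.173388
  M+2: 0.23508922×0.26246 + 0.49954156×0.73754 = 0.430133
  M+4: 0.49954156×0.26246 + 0.26536922×0.73754 = 0.326830
  M+6: 0.26536922×0.26246 = 0.069649
Scale to base peak (0.430133) = 100: 40.31 : 100.00 : 75.98 : 16.19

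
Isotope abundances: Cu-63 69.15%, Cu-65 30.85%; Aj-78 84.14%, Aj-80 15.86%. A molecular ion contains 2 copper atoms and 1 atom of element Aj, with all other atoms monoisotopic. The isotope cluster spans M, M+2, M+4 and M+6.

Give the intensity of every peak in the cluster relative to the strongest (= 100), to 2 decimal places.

92.53 : 100.00 : 33.98 : 3.47

Copper pattern (n=2): 0.47817225 : 0.4266555 : 0.09517225
Element Aj pattern (n=1): 0.8414 : 0.1586
Convolve the two distributions (both contribute in 2-u steps):
  M: 0.47817225×0.8414 = 0.402334
  M+2: 0.47817225×0.1586 + 0.4266555×0.8414 = 0.434826
  M+4: 0.4266555×0.1586 + 0.09517225×0.8414 = 0.147745
  M+6: 0.09517225×0.1586 = 0.015094
Scale to base peak (0.434826) = 100: 92.53 : 100.00 : 33.98 : 3.47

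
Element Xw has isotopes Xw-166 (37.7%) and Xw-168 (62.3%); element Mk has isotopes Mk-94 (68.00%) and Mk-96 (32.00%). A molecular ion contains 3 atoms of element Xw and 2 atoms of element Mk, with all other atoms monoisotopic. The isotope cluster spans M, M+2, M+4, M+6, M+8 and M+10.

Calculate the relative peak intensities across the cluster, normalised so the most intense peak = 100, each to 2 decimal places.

Element Xw pattern (n=3): 0.05358263 : 0.2656391 : 0.4389739 : 0.24180437
Element Mk pattern (n=2): 0.4624 : 0.4352 : 0.1024
Convolve the two distributions (both contribute in 2-u steps):
  M: 0.05358263×0.4624 = 0.024777
  M+2: 0.05358263×0.4352 + 0.2656391×0.4624 = 0.146151
  M+4: 0.05358263×0.1024 + 0.2656391×0.4352 + 0.4389739×0.4624 = 0.324075
  M+6: 0.2656391×0.1024 + 0.4389739×0.4352 + 0.24180437×0.4624 = 0.330053
  M+8: 0.4389739×0.1024 + 0.24180437×0.4352 = 0.150184
  M+10: 0.24180437×0.1024 = 0.024761
Scale to base peak (0.330053) = 100: 7.51 : 44.28 : 98.19 : 100.00 : 45.50 : 7.50

7.51 : 44.28 : 98.19 : 100.00 : 45.50 : 7.50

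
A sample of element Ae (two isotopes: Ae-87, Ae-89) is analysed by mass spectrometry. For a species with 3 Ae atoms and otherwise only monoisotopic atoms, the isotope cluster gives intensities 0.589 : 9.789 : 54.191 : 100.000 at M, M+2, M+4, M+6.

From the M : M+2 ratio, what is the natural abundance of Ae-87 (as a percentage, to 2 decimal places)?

15.29%

If p is the fraction of Ae that is Ae-87, then I(M+2)/I(M) = [C(3,1)·p^2·(1−p)] / p^3 = 3·(1−p)/p = 9.789/0.589 = 16.6197
(1−p)/p = 16.6197/3 = 5.5399  ⇒  p = 1/(1 + 5.5399) = 0.1529
Ae-87: 15.29%, Ae-89: 84.71%.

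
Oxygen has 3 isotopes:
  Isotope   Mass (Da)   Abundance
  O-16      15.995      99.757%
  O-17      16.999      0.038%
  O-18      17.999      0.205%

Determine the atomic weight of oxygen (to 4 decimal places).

15.9995 Da

Average mass = Σ (abundance × isotope mass) = 0.99757 × 15.995 + 0.00038 × 16.999 + 0.00205 × 17.999
= 15.95613 + 0.00646 + 0.03690 = 15.99949 Da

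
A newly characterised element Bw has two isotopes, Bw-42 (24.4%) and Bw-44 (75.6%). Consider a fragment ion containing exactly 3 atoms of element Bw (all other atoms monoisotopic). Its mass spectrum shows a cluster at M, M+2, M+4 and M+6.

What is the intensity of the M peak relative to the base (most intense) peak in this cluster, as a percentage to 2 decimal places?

Binomial terms of (0.244 + 0.756)^3: M 0.0145, M+2 0.1350, M+4 0.4184, M+6 0.4321 → M+6 is the base peak.
P(M+6) = C(3,3) × 0.244^0 × 0.756^3 = 1 × 1.0000 × 0.43208122 = 0.432081 (base)
P(M) = C(3,0) × 0.244^3 × 0.756^0 = 1 × 0.01452678 × 1.0000 = 0.014527
Relative intensity = 0.014527 / 0.432081 × 100 = 3.36

3.36%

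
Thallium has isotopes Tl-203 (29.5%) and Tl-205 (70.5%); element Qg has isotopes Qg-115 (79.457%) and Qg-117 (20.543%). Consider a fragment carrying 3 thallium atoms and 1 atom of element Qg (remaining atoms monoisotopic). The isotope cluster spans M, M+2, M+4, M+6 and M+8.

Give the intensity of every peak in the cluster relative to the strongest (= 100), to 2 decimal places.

5.27 : 39.12 : 100.00 : 95.21 : 18.59

Thallium pattern (n=3): 0.02567237 : 0.18405787 : 0.43986713 : 0.35040263
Element Qg pattern (n=1): 0.79457 : 0.20543
Convolve the two distributions (both contribute in 2-u steps):
  M: 0.02567237×0.79457 = 0.020398
  M+2: 0.02567237×0.20543 + 0.18405787×0.79457 = 0.151521
  M+4: 0.18405787×0.20543 + 0.43986713×0.79457 = 0.387316
  M+6: 0.43986713×0.20543 + 0.35040263×0.79457 = 0.368781
  M+8: 0.35040263×0.20543 = 0.071983
Scale to base peak (0.387316) = 100: 5.27 : 39.12 : 100.00 : 95.21 : 18.59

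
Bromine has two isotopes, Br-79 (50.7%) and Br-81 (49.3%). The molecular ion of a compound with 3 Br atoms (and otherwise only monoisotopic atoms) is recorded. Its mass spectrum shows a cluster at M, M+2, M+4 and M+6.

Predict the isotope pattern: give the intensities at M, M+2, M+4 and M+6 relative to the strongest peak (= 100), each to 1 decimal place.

Expanding (0.507 + 0.493)^3:
P(M) = 0.507^3 = 0.130324
P(M+2) = 3 × 0.507^2 × 0.493^1 = 0.380175
P(M+4) = 3 × 0.507^1 × 0.493^2 = 0.369678
P(M+6) = 0.493^3 = 0.119823
The M+2 peak is largest (0.380175); scaling to 100 gives 34.3 : 100.0 : 97.2 : 31.5.

34.3 : 100.0 : 97.2 : 31.5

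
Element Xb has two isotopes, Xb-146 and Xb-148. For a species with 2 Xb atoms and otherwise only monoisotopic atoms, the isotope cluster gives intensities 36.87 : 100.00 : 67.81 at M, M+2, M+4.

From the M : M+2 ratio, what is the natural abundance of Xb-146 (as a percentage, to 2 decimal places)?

42.44%

Let p = fractional abundance of Xb-146. I(M+2)/I(M) = [C(2,1)·p^1·(1−p)] / p^2 = 2·(1−p)/p = 100.00/36.87 = 2.7122
(1−p)/p = 2.7122/2 = 1.3561  ⇒  p = 1/(1 + 1.3561) = 0.4244
Xb-146: 42.44%, Xb-148: 57.56%.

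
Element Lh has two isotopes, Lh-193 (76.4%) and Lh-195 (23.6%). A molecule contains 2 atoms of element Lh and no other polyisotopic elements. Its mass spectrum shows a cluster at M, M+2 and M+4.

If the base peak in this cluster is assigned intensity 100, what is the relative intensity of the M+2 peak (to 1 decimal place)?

Binomial terms of (0.764 + 0.236)^2: M 0.5837, M+2 0.3606, M+4 0.0557 → M is the base peak.
P(M) = C(2,0) × 0.764^2 × 0.236^0 = 1 × 0.583696 × 1.0000 = 0.583696 (base)
P(M+2) = C(2,1) × 0.764^1 × 0.236^1 = 2 × 0.7640 × 0.2360 = 0.360608
Relative intensity = 0.360608 / 0.583696 × 100 = 61.8

61.8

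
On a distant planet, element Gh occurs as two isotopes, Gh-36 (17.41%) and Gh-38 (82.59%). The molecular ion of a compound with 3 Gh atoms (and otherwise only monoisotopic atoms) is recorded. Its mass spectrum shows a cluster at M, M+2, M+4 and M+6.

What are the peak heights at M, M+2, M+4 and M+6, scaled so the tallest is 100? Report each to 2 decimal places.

The 3 Gh atoms are independent, so intensities follow the terms of (0.1741 + 0.8259)^3.
P(M) = 0.1741^3 = 0.005277
P(M+2) = 3 × 0.1741^2 × 0.8259^1 = 0.075101
P(M+4) = 3 × 0.1741^1 × 0.8259^2 = 0.356266
P(M+6) = 0.8259^3 = 0.563355
The M+6 peak is largest (0.563355); scaling to 100 gives 0.94 : 13.33 : 63.24 : 100.00.

0.94 : 13.33 : 63.24 : 100.00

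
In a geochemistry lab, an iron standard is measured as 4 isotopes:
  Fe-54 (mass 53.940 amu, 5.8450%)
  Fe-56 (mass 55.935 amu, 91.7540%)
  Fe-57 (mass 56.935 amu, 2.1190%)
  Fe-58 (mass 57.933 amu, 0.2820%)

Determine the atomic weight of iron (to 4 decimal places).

Weight each isotope mass by its fractional abundance: 0.058450 × 53.940 + 0.917540 × 55.935 + 0.021190 × 56.935 + 0.002820 × 57.933
= 3.15279 + 51.32260 + 1.20645 + 0.16337 = 55.84521 amu

55.8452 amu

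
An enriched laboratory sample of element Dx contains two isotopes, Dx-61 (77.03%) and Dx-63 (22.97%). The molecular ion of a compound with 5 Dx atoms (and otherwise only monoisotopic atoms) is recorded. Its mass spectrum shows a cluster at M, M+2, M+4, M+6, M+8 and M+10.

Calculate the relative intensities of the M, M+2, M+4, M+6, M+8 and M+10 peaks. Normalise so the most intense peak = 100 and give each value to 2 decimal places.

Each Dx atom is independently Dx-61 (p = 0.7703) or Dx-63 (q = 0.2297); the cluster is the binomial expansion (p + q)^5.
P(M) = 0.7703^5 = 0.271206
P(M+2) = 5 × 0.7703^4 × 0.2297^1 = 0.404362
P(M+4) = 10 × 0.7703^3 × 0.2297^2 = 0.241158
P(M+6) = 10 × 0.7703^2 × 0.2297^3 = 0.071912
P(M+8) = 5 × 0.7703^1 × 0.2297^4 = 0.010722
P(M+10) = 0.2297^5 = 0.000639
The M+2 peak is largest (0.404362); scaling to 100 gives 67.07 : 100.00 : 59.64 : 17.78 : 2.65 : 0.16.

67.07 : 100.00 : 59.64 : 17.78 : 2.65 : 0.16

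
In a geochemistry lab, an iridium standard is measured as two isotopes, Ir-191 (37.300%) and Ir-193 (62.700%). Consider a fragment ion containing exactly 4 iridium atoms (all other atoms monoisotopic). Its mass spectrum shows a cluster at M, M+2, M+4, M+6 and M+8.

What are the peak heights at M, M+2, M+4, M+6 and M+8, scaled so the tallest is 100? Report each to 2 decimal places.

5.26 : 35.39 : 89.23 : 100.00 : 42.02

Expanding (0.37300 + 0.62700)^4:
P(M) = 0.37300^4 = 0.019357
P(M+2) = 4 × 0.37300^3 × 0.62700^1 = 0.130153
P(M+4) = 6 × 0.37300^2 × 0.62700^2 = 0.328174
P(M+6) = 4 × 0.37300^1 × 0.62700^3 = 0.367766
P(M+8) = 0.62700^4 = 0.154550
The M+6 peak is largest (0.367766); scaling to 100 gives 5.26 : 35.39 : 89.23 : 100.00 : 42.02.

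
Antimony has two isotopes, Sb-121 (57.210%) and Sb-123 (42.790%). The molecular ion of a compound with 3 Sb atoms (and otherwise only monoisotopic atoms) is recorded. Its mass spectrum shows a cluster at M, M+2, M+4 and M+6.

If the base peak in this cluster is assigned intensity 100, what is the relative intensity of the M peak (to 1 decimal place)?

44.6

Term probabilities: M 0.1872, M+2 0.4202, M+4 0.3143, M+6 0.0783. Base peak = M+2.
P(M+2) = C(3,1) × 0.57210^2 × 0.42790^1 = 3 × 0.32729841 × 0.4279 = 0.420153 (base)
P(M) = C(3,0) × 0.57210^3 × 0.42790^0 = 1 × 0.18724742 × 1.0000 = 0.187247
Relative intensity = 0.187247 / 0.420153 × 100 = 44.6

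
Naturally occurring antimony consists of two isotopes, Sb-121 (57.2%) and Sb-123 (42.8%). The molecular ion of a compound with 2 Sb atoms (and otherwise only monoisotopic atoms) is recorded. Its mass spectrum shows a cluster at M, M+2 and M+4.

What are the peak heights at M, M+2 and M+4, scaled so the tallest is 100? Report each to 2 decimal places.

The 2 Sb atoms are independent, so intensities follow the terms of (0.572 + 0.428)^2.
P(M) = 0.572^2 = 0.327184
P(M+2) = 2 × 0.572^1 × 0.428^1 = 0.489632
P(M+4) = 0.428^2 = 0.183184
The M+2 peak is largest (0.489632); scaling to 100 gives 66.82 : 100.00 : 37.41.

66.82 : 100.00 : 37.41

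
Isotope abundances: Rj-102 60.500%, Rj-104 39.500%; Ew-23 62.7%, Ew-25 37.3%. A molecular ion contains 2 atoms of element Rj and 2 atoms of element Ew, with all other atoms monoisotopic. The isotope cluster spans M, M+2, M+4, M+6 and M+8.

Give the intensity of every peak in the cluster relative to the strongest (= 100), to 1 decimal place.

40.1 : 100.0 : 93.5 : 38.8 : 6.0

Element Rj pattern (n=2): 0.366025 : 0.47795 : 0.156025
Element Ew pattern (n=2): 0.393129 : 0.467742 : 0.139129
Convolve the two distributions (both contribute in 2-u steps):
  M: 0.366025×0.393129 = 0.143895
  M+2: 0.366025×0.467742 + 0.47795×0.393129 = 0.359101
  M+4: 0.366025×0.139129 + 0.47795×0.467742 + 0.156025×0.393129 = 0.335820
  M+6: 0.47795×0.139129 + 0.156025×0.467742 = 0.139476
  M+8: 0.156025×0.139129 = 0.021708
Scale to base peak (0.359101) = 100: 40.1 : 100.0 : 93.5 : 38.8 : 6.0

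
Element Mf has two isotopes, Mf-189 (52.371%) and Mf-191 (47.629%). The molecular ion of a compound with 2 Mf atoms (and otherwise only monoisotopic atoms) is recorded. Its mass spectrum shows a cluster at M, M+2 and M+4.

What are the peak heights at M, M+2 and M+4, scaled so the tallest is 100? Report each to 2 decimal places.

54.98 : 100.00 : 45.47

Expanding (0.52371 + 0.47629)^2:
P(M) = 0.52371^2 = 0.274272
P(M+2) = 2 × 0.52371^1 × 0.47629^1 = 0.498876
P(M+4) = 0.47629^2 = 0.226852
The M+2 peak is largest (0.498876); scaling to 100 gives 54.98 : 100.00 : 45.47.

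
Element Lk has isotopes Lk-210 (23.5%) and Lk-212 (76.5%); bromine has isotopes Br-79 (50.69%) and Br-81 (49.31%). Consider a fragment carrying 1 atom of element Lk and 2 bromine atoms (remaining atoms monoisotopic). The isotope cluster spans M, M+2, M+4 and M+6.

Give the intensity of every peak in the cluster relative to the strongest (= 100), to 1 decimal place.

13.7 : 71.4 : 100.0 : 42.3

Element Lk pattern (n=1): 0.2350 : 0.7650
Bromine pattern (n=2): 0.25694761 : 0.49990478 : 0.24314761
Convolve the two distributions (both contribute in 2-u steps):
  M: 0.2350×0.25694761 = 0.060383
  M+2: 0.2350×0.49990478 + 0.7650×0.25694761 = 0.314043
  M+4: 0.2350×0.24314761 + 0.7650×0.49990478 = 0.439567
  M+6: 0.7650×0.24314761 = 0.186008
Scale to base peak (0.439567) = 100: 13.7 : 71.4 : 100.0 : 42.3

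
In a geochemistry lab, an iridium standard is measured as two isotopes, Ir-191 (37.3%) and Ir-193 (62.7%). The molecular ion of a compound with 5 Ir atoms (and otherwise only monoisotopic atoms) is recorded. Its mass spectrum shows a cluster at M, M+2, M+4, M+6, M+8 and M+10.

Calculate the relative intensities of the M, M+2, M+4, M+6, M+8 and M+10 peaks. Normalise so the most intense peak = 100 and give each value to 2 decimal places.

2.11 : 17.70 : 59.49 : 100.00 : 84.05 : 28.26

The 5 Ir atoms are independent, so intensities follow the terms of (0.373 + 0.627)^5.
P(M) = 0.373^5 = 0.007220
P(M+2) = 5 × 0.373^4 × 0.627^1 = 0.060684
P(M+4) = 10 × 0.373^3 × 0.627^2 = 0.204015
P(M+6) = 10 × 0.373^2 × 0.627^3 = 0.342942
P(M+8) = 5 × 0.373^1 × 0.627^4 = 0.288237
P(M+10) = 0.627^5 = 0.096903
The M+6 peak is largest (0.342942); scaling to 100 gives 2.11 : 17.70 : 59.49 : 100.00 : 84.05 : 28.26.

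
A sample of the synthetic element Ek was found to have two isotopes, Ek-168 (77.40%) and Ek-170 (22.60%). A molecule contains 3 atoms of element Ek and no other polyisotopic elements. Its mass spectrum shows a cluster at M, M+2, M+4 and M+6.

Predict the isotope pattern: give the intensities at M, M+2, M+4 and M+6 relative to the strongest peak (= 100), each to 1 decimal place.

100.0 : 87.6 : 25.6 : 2.5

The 3 Ek atoms are independent, so intensities follow the terms of (0.7740 + 0.2260)^3.
P(M) = 0.7740^3 = 0.463685
P(M+2) = 3 × 0.7740^2 × 0.2260^1 = 0.406174
P(M+4) = 3 × 0.7740^1 × 0.2260^2 = 0.118598
P(M+6) = 0.2260^3 = 0.011543
The M peak is largest (0.463685); scaling to 100 gives 100.0 : 87.6 : 25.6 : 2.5.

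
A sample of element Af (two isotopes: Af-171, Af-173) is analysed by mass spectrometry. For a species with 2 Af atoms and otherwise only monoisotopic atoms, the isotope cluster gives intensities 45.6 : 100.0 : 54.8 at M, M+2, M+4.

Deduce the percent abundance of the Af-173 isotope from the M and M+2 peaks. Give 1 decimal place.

If p is the fraction of Af that is Af-171, then I(M+2)/I(M) = [C(2,1)·p^1·(1−p)] / p^2 = 2·(1−p)/p = 100.0/45.6 = 2.1930
(1−p)/p = 2.1930/2 = 1.0965  ⇒  p = 1/(1 + 1.0965) = 0.4770
Af-171: 47.7%, Af-173: 52.3%.

52.3%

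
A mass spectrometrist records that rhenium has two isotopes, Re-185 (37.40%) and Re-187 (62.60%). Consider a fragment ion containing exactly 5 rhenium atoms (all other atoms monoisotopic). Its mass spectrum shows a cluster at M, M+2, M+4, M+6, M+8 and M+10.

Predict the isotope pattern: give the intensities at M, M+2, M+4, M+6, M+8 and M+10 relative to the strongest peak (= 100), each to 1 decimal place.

The 5 Re atoms are independent, so intensities follow the terms of (0.3740 + 0.6260)^5.
P(M) = 0.3740^5 = 0.007317
P(M+2) = 5 × 0.3740^4 × 0.6260^1 = 0.061239
P(M+4) = 10 × 0.3740^3 × 0.6260^2 = 0.205005
P(M+6) = 10 × 0.3740^2 × 0.6260^3 = 0.343136
P(M+8) = 5 × 0.3740^1 × 0.6260^4 = 0.287170
P(M+10) = 0.6260^5 = 0.096133
The M+6 peak is largest (0.343136); scaling to 100 gives 2.1 : 17.8 : 59.7 : 100.0 : 83.7 : 28.0.

2.1 : 17.8 : 59.7 : 100.0 : 83.7 : 28.0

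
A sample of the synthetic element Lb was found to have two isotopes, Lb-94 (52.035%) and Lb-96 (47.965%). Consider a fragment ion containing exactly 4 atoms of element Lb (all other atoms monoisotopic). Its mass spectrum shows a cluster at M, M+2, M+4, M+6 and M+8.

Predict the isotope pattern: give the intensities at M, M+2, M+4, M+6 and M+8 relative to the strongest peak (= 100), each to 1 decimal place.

The 4 Lb atoms are independent, so intensities follow the terms of (0.52035 + 0.47965)^4.
P(M) = 0.52035^4 = 0.073313
P(M+2) = 4 × 0.52035^3 × 0.47965^1 = 0.270316
P(M+4) = 6 × 0.52035^2 × 0.47965^2 = 0.373759
P(M+6) = 4 × 0.52035^1 × 0.47965^3 = 0.229683
P(M+8) = 0.47965^4 = 0.052930
The M+4 peak is largest (0.373759); scaling to 100 gives 19.6 : 72.3 : 100.0 : 61.5 : 14.2.

19.6 : 72.3 : 100.0 : 61.5 : 14.2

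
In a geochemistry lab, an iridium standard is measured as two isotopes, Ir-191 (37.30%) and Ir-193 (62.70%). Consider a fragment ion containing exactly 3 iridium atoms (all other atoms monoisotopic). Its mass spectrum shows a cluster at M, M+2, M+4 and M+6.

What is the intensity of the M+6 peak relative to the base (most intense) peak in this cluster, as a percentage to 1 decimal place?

56.0%

Binomial terms of (0.3730 + 0.6270)^3: M 0.0519, M+2 0.2617, M+4 0.4399, M+6 0.2465 → M+4 is the base peak.
P(M+4) = C(3,2) × 0.3730^1 × 0.6270^2 = 3 × 0.3730 × 0.393129 = 0.439911 (base)
P(M+6) = C(3,3) × 0.3730^0 × 0.6270^3 = 1 × 1.0000 × 0.24649188 = 0.246492
Relative intensity = 0.246492 / 0.439911 × 100 = 56.0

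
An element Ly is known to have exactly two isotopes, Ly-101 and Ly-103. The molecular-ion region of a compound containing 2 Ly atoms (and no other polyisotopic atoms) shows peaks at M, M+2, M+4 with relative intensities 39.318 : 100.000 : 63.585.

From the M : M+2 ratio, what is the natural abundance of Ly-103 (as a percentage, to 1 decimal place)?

Write p for the Ly-101 fraction. I(M+2)/I(M) = [C(2,1)·p^1·(1−p)] / p^2 = 2·(1−p)/p = 100.000/39.318 = 2.5434
(1−p)/p = 2.5434/2 = 1.2717  ⇒  p = 1/(1 + 1.2717) = 0.4402
Ly-101: 44.0%, Ly-103: 56.0%.

56.0%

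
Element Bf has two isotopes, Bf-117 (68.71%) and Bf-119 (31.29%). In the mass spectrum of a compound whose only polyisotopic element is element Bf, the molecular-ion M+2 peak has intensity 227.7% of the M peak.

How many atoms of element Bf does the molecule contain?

5

For n independent Bf atoms, I(M+2)/I(M) = n · (abundance Bf-119) / (abundance Bf-117) = n · 0.3129/0.6871.
n = 2.277 × 0.6871/0.3129 = 5.00 ≈ 5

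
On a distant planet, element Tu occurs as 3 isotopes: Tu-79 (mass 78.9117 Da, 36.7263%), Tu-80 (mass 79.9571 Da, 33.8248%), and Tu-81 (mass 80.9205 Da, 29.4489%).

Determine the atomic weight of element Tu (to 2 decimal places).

The abundance-weighted mean is 0.367263 × 78.9117 + 0.338248 × 79.9571 + 0.294489 × 80.9205
= 28.98135 + 27.04533 + 23.83020 = 79.85688 Da

79.86 Da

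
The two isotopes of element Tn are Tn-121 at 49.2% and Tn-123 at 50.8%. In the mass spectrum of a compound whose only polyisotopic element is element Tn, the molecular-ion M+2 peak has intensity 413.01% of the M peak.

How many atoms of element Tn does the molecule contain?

4

For n independent Tn atoms, I(M+2)/I(M) = n · (abundance Tn-123) / (abundance Tn-121) = n · 0.508/0.492.
n = 4.1301 × 0.492/0.508 = 4.00 ≈ 4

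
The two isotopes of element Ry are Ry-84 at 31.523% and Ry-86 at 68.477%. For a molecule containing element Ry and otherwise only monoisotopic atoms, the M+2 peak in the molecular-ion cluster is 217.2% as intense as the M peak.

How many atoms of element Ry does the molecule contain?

The M+2/M ratio from n Ry atoms is n · q/p = n · 0.68477/0.31523.
n = 2.172 × 0.31523/0.68477 = 1.00 ≈ 1

1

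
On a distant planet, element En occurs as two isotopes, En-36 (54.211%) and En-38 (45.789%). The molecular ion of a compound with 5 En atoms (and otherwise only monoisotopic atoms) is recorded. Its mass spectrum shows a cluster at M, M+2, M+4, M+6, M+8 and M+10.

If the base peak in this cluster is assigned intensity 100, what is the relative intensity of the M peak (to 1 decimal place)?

(0.54211 + 0.45789)^5 gives M 0.0468, M+2 0.1977, M+4 0.3340, M+6 0.2821, M+8 0.1192, M+10 0.0201; the largest is M+4.
P(M+4) = C(5,2) × 0.54211^3 × 0.45789^2 = 10 × 0.15931705 × 0.20966325 = 0.334029 (base)
P(M) = C(5,0) × 0.54211^5 × 0.45789^0 = 1 × 0.04682061 × 1.0000 = 0.046821
Relative intensity = 0.046821 / 0.334029 × 100 = 14.0

14.0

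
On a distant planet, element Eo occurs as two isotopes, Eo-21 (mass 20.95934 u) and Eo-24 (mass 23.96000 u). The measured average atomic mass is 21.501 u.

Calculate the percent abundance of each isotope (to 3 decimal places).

Eo-21: 81.949%, Eo-24: 18.051%

Let x be the fractional abundance of Eo-21; then Eo-24 has abundance 1 − x.
20.95934·x + 23.96000·(1 − x) = 21.501
(20.95934 − 23.96000)·x = 21.501 − 23.96000
x = -2.45900 / -3.00066 = 0.81949 → 81.949% Eo-21, 18.051% Eo-24.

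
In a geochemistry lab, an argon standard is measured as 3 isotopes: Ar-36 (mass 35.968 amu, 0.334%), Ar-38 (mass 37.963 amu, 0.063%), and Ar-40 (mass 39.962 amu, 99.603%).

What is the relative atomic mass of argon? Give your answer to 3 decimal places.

39.947 amu

The abundance-weighted mean is 0.00334 × 35.968 + 0.00063 × 37.963 + 0.99603 × 39.962
= 0.1201 + 0.0239 + 39.8034 = 39.9474 amu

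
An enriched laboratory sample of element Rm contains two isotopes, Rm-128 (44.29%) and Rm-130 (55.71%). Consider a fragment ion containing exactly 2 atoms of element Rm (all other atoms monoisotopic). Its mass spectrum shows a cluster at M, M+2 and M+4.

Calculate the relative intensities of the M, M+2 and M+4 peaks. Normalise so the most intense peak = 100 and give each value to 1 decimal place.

39.8 : 100.0 : 62.9

Each Rm atom is independently Rm-128 (p = 0.4429) or Rm-130 (q = 0.5571); the cluster is the binomial expansion (p + q)^2.
P(M) = 0.4429^2 = 0.196160
P(M+2) = 2 × 0.4429^1 × 0.5571^1 = 0.493479
P(M+4) = 0.5571^2 = 0.310360
The M+2 peak is largest (0.493479); scaling to 100 gives 39.8 : 100.0 : 62.9.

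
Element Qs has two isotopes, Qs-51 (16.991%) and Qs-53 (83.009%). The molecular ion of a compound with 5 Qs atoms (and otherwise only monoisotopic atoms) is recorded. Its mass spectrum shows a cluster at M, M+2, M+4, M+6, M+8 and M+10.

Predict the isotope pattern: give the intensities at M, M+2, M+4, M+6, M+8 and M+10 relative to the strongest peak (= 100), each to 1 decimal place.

Expanding (0.16991 + 0.83009)^5:
P(M) = 0.16991^5 = 0.000142
P(M+2) = 5 × 0.16991^4 × 0.83009^1 = 0.003459
P(M+4) = 10 × 0.16991^3 × 0.83009^2 = 0.033799
P(M+6) = 10 × 0.16991^2 × 0.83009^3 = 0.165125
P(M+8) = 5 × 0.16991^1 × 0.83009^4 = 0.403357
P(M+10) = 0.83009^5 = 0.394118
The M+8 peak is largest (0.403357); scaling to 100 gives 0.0 : 0.9 : 8.4 : 40.9 : 100.0 : 97.7.

0.0 : 0.9 : 8.4 : 40.9 : 100.0 : 97.7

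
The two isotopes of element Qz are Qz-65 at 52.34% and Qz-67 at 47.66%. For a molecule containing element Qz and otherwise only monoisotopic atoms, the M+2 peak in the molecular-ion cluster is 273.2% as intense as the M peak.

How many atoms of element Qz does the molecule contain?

The M+2/M ratio from n Qz atoms is n · q/p = n · 0.4766/0.5234.
n = 2.732 × 0.5234/0.4766 = 3.00 ≈ 3

3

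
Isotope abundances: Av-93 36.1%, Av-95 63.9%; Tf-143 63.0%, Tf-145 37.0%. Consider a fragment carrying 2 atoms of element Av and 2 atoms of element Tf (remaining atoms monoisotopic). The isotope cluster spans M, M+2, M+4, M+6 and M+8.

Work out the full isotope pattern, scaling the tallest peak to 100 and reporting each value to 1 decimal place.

13.1 : 61.7 : 100.0 : 64.2 : 14.2

Element Av pattern (n=2): 0.130321 : 0.461358 : 0.408321
Element Tf pattern (n=2): 0.3969 : 0.4662 : 0.1369
Convolve the two distributions (both contribute in 2-u steps):
  M: 0.130321×0.3969 = 0.051724
  M+2: 0.130321×0.4662 + 0.461358×0.3969 = 0.243869
  M+4: 0.130321×0.1369 + 0.461358×0.4662 + 0.408321×0.3969 = 0.394989
  M+6: 0.461358×0.1369 + 0.408321×0.4662 = 0.253519
  M+8: 0.408321×0.1369 = 0.055899
Scale to base peak (0.394989) = 100: 13.1 : 61.7 : 100.0 : 64.2 : 14.2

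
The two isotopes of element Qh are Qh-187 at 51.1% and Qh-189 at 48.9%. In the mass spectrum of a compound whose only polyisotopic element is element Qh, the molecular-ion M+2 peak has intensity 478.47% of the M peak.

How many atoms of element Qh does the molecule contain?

5

The M+2/M ratio from n Qh atoms is n · q/p = n · 0.489/0.511.
n = 4.7847 × 0.511/0.489 = 5.00 ≈ 5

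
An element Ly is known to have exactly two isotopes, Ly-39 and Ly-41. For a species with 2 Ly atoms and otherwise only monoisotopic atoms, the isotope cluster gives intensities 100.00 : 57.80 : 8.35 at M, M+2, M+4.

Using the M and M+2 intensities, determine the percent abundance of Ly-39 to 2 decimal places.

If p is the fraction of Ly that is Ly-39, then I(M+2)/I(M) = [C(2,1)·p^1·(1−p)] / p^2 = 2·(1−p)/p = 57.80/100.00 = 0.5780
(1−p)/p = 0.5780/2 = 0.2890  ⇒  p = 1/(1 + 0.2890) = 0.7758
Ly-39: 77.58%, Ly-41: 22.42%.

77.58%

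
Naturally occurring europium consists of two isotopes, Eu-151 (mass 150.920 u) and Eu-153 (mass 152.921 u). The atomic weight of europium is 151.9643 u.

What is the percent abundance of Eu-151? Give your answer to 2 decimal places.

47.81%

With x = fraction of Eu-151 (so Eu-153 is 1 − x):
150.920·x + 152.921·(1 − x) = 151.9643
(150.920 − 152.921)·x = 151.9643 − 152.921
x = -0.9567 / -2.001 = 0.47811 → 47.81% Eu-151, 52.19% Eu-153.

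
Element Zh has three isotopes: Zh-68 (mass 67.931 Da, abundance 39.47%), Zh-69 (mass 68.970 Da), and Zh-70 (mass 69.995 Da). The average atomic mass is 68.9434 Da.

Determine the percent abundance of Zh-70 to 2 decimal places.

The remaining 60.53% is split between Zh-69 (fraction x) and Zh-70 (fraction 0.6053 − x).
Substituting: 68.970x + 69.995(0.6053 − x) = 42.1310343
(68.970 − 69.995)x = -0.2369392  ⇒  x = 0.23116, y = 0.37414
Zh-69: 23.12%, Zh-70: 37.41%.

37.41%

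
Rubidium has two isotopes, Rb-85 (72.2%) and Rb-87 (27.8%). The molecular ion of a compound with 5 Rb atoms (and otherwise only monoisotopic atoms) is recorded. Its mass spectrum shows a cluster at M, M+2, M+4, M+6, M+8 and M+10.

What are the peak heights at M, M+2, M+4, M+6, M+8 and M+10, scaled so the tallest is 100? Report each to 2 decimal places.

The 5 Rb atoms are independent, so intensities follow the terms of (0.722 + 0.278)^5.
P(M) = 0.722^5 = 0.196194
P(M+2) = 5 × 0.722^4 × 0.278^1 = 0.377714
P(M+4) = 10 × 0.722^3 × 0.278^2 = 0.290872
P(M+6) = 10 × 0.722^2 × 0.278^3 = 0.111998
P(M+8) = 5 × 0.722^1 × 0.278^4 = 0.021562
P(M+10) = 0.278^5 = 0.001660
The M+2 peak is largest (0.377714); scaling to 100 gives 51.94 : 100.00 : 77.01 : 29.65 : 5.71 : 0.44.

51.94 : 100.00 : 77.01 : 29.65 : 5.71 : 0.44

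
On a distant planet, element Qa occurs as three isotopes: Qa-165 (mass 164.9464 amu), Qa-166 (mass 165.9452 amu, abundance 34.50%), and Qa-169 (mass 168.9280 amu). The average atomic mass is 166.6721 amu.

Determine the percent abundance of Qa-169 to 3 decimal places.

Let x and y be the fractions of Qa-165 and Qa-169. Then x + y = 1 − 0.3450 = 0.6550 and 164.9464x + 168.9280y = 166.6721 − 0.3450×165.9452 = 109.421006.
Substituting: 164.9464x + 168.9280(0.6550 − x) = 109.421006
(164.9464 − 168.9280)x = -1.226834  ⇒  x = 0.30813, y = 0.34687
Qa-165: 30.813%, Qa-169: 34.687%.

34.687%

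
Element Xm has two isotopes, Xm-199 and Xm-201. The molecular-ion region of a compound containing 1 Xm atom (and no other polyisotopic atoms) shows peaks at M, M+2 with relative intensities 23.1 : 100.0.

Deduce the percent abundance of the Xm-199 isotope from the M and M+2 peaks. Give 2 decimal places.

If p is the fraction of Xm that is Xm-199, then I(M+2)/I(M) = [C(1,1)·p^0·(1−p)] / p^1 = 1·(1−p)/p = 100.0/23.1 = 4.3290
(1−p)/p = 4.3290/1 = 4.3290  ⇒  p = 1/(1 + 4.3290) = 0.1877
Xm-199: 18.77%, Xm-201: 81.23%.

18.77%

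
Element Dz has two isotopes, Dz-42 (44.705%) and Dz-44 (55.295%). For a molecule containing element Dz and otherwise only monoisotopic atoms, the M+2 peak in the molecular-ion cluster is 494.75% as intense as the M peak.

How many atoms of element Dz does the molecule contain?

The M+2/M ratio from n Dz atoms is n · q/p = n · 0.55295/0.44705.
n = 4.9475 × 0.44705/0.55295 = 4.00 ≈ 4

4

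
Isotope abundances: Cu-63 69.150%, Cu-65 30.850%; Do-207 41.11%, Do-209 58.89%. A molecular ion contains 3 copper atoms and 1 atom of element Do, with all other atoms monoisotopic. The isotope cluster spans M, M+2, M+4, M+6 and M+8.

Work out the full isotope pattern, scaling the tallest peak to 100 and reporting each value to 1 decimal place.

Copper pattern (n=3): 0.33065611 : 0.44254842 : 0.19743483 : 0.02936064
Element Do pattern (n=1): 0.4111 : 0.5889
Convolve the two distributions (both contribute in 2-u steps):
  M: 0.33065611×0.4111 = 0.135933
  M+2: 0.33065611×0.5889 + 0.44254842×0.4111 = 0.376655
  M+4: 0.44254842×0.5889 + 0.19743483×0.4111 = 0.341782
  M+6: 0.19743483×0.5889 + 0.02936064×0.4111 = 0.128340
  M+8: 0.02936064×0.5889 = 0.017290
Scale to base peak (0.376655) = 100: 36.1 : 100.0 : 90.7 : 34.1 : 4.6

36.1 : 100.0 : 90.7 : 34.1 : 4.6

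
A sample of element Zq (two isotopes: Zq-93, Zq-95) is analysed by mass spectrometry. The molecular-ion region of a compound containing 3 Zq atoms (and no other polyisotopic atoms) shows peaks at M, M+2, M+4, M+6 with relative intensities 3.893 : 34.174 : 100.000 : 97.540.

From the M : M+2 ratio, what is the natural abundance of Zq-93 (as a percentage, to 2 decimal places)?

Let p = fractional abundance of Zq-93. I(M+2)/I(M) = [C(3,1)·p^2·(1−p)] / p^3 = 3·(1−p)/p = 34.174/3.893 = 8.7783
(1−p)/p = 8.7783/3 = 2.9261  ⇒  p = 1/(1 + 2.9261) = 0.2547
Zq-93: 25.47%, Zq-95: 74.53%.

25.47%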